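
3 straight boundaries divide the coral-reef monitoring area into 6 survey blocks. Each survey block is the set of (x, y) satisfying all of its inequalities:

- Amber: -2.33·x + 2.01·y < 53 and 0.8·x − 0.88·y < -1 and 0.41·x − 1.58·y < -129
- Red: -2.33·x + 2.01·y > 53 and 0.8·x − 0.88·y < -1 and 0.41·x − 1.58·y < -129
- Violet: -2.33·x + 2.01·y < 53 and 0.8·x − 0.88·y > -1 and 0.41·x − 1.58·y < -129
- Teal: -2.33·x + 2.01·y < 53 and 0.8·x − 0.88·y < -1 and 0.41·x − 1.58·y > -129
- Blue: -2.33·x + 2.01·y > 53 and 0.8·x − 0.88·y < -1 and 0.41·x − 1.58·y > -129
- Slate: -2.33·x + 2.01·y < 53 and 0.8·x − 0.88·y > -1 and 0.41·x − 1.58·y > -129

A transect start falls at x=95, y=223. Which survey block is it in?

Red

-2.33·95 + 2.01·223 = 226.880, which is > 53
0.8·95 − 0.88·223 = -120.240, which is < -1
0.41·95 − 1.58·223 = -313.390, which is < -129
This sign pattern matches Red.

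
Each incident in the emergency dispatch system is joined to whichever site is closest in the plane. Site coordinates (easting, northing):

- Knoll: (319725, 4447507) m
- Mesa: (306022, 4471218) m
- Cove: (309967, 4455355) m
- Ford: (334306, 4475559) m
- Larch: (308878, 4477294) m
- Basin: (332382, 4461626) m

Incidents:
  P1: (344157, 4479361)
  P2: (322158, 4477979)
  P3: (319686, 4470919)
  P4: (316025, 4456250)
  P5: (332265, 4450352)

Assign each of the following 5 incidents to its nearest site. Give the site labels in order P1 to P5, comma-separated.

Ford, Ford, Larch, Cove, Basin

P1 → Ford (d²=111497405.00)
P2 → Ford (d²=153430304.00)
P3 → Larch (d²=157453489.00)
P4 → Cove (d²=37500389.00)
P5 → Basin (d²=127116765.00)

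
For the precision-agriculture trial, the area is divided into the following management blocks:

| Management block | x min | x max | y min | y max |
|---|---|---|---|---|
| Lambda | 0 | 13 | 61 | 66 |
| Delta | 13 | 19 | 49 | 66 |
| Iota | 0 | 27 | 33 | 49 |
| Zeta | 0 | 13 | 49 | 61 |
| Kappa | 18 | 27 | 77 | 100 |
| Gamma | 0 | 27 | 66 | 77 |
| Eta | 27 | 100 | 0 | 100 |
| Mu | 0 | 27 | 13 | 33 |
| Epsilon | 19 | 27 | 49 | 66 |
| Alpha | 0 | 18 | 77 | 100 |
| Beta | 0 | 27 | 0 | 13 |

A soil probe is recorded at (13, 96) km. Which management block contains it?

Alpha

The point has x = 13 and y = 96.
Only Alpha satisfies 0 ≤ x ≤ 18 and 77 ≤ y ≤ 100.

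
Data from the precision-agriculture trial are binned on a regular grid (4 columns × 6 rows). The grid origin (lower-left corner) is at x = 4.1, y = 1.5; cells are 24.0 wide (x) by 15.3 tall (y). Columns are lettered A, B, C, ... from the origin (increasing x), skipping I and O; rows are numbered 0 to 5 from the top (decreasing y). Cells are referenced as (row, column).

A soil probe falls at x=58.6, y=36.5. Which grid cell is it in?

(3, C)

Column index: ⌊(58.6 − 4.1) / 24.0⌋ = ⌊2.271⌋ = 2 → column C
Row offset from origin: ⌊(36.5 − 1.5) / 15.3⌋ = ⌊2.288⌋ = 2 → row 3 (counted from top)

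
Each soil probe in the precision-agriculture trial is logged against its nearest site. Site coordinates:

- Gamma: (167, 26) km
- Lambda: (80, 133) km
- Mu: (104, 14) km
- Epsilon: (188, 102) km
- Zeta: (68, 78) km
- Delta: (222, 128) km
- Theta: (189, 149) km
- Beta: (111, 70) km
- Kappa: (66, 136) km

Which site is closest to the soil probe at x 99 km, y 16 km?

Mu

Squared distances to each site:
Gamma: 4724.000; Lambda: 14050.000; Mu: 29.000; Epsilon: 15317.000; Zeta: 4805.000; Delta: 27673.000; Theta: 25789.000; Beta: 3060.000; Kappa: 15489.000.
Minimum at Mu.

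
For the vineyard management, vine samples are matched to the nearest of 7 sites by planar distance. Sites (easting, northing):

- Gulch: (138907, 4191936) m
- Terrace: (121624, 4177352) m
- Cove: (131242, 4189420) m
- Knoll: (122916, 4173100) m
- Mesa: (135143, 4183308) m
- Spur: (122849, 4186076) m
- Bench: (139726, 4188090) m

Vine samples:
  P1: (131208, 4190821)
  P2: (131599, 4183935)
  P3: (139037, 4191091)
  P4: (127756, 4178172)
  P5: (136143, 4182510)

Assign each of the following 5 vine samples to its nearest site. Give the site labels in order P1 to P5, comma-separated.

Cove, Mesa, Gulch, Terrace, Mesa

P1 → Cove (d²=1963957.00)
P2 → Mesa (d²=12953065.00)
P3 → Gulch (d²=730925.00)
P4 → Terrace (d²=38273824.00)
P5 → Mesa (d²=1636804.00)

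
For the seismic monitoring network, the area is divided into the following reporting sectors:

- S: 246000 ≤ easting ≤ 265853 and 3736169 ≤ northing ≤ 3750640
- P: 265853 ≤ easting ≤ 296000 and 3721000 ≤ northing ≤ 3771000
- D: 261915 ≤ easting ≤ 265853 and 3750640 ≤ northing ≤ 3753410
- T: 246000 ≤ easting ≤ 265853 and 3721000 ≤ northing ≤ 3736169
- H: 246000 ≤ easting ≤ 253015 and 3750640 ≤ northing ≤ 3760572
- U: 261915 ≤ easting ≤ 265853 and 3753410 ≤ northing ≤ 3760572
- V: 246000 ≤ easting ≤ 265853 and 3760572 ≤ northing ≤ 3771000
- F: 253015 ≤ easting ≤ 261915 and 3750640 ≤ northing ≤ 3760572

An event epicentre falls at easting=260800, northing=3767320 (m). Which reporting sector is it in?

V

The point has easting = 260800 and northing = 3767320.
Only V satisfies 246000 ≤ easting ≤ 265853 and 3760572 ≤ northing ≤ 3771000.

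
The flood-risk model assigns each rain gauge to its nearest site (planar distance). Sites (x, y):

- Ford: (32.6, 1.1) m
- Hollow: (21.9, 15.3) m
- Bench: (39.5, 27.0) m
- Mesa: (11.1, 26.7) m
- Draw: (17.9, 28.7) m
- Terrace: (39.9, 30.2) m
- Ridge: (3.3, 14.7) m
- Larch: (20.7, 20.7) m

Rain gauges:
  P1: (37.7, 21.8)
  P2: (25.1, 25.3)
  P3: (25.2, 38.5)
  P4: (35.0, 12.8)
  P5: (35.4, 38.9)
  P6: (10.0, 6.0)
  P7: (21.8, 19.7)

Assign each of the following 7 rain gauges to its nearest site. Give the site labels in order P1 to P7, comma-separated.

Bench, Larch, Draw, Ford, Terrace, Ridge, Larch

P1 → Bench (d²=30.28)
P2 → Larch (d²=40.52)
P3 → Draw (d²=149.33)
P4 → Ford (d²=142.65)
P5 → Terrace (d²=95.94)
P6 → Ridge (d²=120.58)
P7 → Larch (d²=2.21)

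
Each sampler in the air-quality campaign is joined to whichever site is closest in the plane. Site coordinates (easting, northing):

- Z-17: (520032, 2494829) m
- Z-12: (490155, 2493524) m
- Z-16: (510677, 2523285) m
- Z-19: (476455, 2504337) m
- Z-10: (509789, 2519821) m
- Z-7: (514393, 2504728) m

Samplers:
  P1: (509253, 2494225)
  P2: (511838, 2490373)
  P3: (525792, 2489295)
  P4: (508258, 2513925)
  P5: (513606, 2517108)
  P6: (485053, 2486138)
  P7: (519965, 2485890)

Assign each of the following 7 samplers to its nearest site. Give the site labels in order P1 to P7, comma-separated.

P1 → Z-17 (d²=116551657.00)
P2 → Z-17 (d²=86997572.00)
P3 → Z-17 (d²=63802756.00)
P4 → Z-10 (d²=37106777.00)
P5 → Z-10 (d²=21929858.00)
P6 → Z-12 (d²=80583400.00)
P7 → Z-17 (d²=79910210.00)

Z-17, Z-17, Z-17, Z-10, Z-10, Z-12, Z-17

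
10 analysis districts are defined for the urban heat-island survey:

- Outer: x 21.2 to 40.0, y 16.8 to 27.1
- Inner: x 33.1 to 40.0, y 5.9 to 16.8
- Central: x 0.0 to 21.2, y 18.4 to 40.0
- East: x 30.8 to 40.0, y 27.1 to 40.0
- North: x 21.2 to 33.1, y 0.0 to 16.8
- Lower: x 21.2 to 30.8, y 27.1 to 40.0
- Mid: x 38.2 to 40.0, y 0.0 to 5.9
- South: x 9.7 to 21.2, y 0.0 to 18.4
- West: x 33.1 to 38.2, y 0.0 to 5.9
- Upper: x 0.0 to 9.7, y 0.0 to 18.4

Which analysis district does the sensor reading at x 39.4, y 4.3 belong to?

Mid

The point has x = 39.4 and y = 4.3.
Only Mid satisfies 38.2 ≤ x ≤ 40.0 and 0.0 ≤ y ≤ 5.9.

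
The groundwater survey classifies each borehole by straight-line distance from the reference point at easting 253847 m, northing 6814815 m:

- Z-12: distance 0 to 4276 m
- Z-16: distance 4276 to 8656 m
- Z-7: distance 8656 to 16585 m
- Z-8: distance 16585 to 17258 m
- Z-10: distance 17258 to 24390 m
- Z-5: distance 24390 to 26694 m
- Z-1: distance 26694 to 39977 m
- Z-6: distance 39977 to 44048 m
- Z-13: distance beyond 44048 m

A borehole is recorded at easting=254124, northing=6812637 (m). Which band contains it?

Z-12

Distance = √((254124−253847)² + (6812637−6814815)²) = √(76729.000 + 4743684.000) = 2195.544 m.
0 ≤ 2195.544 < 4276 → Z-12.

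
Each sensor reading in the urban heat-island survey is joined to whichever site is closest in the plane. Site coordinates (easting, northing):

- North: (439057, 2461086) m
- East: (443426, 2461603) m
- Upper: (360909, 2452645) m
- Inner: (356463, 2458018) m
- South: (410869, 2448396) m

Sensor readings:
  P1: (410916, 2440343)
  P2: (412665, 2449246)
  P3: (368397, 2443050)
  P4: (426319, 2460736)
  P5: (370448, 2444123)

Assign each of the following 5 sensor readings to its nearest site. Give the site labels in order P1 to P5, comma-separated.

South, South, Upper, North, Upper

P1 → South (d²=64853018.00)
P2 → South (d²=3948116.00)
P3 → Upper (d²=148134169.00)
P4 → North (d²=162379144.00)
P5 → Upper (d²=163617005.00)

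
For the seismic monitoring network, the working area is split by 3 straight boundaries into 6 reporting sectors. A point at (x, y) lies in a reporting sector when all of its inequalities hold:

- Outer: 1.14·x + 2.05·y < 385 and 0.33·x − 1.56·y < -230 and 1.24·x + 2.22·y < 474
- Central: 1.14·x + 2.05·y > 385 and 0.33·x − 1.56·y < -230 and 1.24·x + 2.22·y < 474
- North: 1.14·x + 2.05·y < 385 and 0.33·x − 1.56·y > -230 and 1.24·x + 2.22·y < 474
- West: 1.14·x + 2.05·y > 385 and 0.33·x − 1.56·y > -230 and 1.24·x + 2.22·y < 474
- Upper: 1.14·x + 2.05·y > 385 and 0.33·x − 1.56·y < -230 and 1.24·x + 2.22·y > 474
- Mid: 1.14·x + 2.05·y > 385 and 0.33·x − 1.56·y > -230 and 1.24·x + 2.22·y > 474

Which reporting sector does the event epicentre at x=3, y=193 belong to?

1.14·3 + 2.05·193 = 399.070, which is > 385
0.33·3 − 1.56·193 = -300.090, which is < -230
1.24·3 + 2.22·193 = 432.180, which is < 474
This sign pattern matches Central.

Central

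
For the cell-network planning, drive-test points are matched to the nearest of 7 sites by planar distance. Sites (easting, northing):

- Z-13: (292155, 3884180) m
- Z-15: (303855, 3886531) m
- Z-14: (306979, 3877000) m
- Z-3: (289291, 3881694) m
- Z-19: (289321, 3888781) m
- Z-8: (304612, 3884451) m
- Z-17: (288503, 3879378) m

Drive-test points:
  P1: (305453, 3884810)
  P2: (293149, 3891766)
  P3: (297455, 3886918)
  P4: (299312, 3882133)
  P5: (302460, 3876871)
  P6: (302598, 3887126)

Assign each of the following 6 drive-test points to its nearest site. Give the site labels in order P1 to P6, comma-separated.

Z-8, Z-19, Z-13, Z-8, Z-14, Z-15

P1 → Z-8 (d²=836162.00)
P2 → Z-19 (d²=23563809.00)
P3 → Z-13 (d²=35586644.00)
P4 → Z-8 (d²=33463124.00)
P5 → Z-14 (d²=20438002.00)
P6 → Z-15 (d²=1934074.00)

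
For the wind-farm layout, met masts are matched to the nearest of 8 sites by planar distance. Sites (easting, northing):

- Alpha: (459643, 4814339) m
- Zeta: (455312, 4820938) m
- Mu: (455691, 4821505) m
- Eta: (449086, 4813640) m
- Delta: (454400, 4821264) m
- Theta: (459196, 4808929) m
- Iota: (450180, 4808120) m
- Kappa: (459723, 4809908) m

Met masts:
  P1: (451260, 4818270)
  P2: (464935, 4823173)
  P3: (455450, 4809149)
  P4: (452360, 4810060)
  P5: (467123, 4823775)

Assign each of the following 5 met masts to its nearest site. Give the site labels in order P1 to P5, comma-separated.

Delta, Mu, Theta, Iota, Mu

P1 → Delta (d²=18823636.00)
P2 → Mu (d²=88233760.00)
P3 → Theta (d²=14080916.00)
P4 → Iota (d²=8516000.00)
P5 → Mu (d²=135843524.00)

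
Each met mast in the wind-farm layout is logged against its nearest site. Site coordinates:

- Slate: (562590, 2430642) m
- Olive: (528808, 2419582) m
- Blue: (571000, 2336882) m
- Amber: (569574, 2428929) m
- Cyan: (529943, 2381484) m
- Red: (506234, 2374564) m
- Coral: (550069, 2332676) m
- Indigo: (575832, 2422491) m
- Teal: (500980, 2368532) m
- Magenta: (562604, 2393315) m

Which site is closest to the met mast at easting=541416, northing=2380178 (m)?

Cyan

Squared distances to each site:
Slate: 2994953572.000; Olive: 1711636880.000; Blue: 2749756672.000; Amber: 3169532965.000; Cyan: 133335365.000; Red: 1269290120.000; Coral: 2331314413.000; Indigo: 2974851025.000; Teal: 1770699412.000; Magenta: 621512113.000.
Minimum at Cyan.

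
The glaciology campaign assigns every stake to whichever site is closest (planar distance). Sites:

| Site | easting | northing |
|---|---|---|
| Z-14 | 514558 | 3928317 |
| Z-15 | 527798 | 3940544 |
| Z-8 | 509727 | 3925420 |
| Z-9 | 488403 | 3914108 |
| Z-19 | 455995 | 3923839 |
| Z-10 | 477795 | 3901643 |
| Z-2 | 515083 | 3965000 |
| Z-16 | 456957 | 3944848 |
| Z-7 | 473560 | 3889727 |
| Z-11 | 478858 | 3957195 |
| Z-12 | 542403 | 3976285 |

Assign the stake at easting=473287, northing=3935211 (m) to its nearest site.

Squared distances to each site:
Z-14: 1750822677.000; Z-15: 2999890010.000; Z-8: 1423737281.000; Z-9: 673830065.000; Z-19: 428335648.000; Z-10: 1147132688.000; Z-2: 2634290137.000; Z-16: 359540669.000; Z-7: 2068868785.000; Z-11: 514332297.000; Z-12: 6464094932.000.
Minimum at Z-16.

Z-16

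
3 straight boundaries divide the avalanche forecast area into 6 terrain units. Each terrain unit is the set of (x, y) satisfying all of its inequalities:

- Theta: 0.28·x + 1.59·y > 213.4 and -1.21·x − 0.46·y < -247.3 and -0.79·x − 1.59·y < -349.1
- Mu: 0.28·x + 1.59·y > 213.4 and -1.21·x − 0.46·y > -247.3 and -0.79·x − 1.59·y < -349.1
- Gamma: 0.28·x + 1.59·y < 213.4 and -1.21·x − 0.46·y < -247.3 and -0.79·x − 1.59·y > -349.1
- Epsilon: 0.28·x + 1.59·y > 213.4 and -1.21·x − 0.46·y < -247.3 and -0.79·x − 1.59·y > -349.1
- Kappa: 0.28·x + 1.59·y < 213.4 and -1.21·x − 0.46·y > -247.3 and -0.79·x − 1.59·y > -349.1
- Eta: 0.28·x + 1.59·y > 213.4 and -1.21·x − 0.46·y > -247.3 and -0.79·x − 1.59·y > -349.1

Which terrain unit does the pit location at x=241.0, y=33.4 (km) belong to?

Gamma

0.28·241.0 + 1.59·33.4 = 120.586, which is < 213.4
-1.21·241.0 − 0.46·33.4 = -306.974, which is < -247.3
-0.79·241.0 − 1.59·33.4 = -243.496, which is > -349.1
This sign pattern matches Gamma.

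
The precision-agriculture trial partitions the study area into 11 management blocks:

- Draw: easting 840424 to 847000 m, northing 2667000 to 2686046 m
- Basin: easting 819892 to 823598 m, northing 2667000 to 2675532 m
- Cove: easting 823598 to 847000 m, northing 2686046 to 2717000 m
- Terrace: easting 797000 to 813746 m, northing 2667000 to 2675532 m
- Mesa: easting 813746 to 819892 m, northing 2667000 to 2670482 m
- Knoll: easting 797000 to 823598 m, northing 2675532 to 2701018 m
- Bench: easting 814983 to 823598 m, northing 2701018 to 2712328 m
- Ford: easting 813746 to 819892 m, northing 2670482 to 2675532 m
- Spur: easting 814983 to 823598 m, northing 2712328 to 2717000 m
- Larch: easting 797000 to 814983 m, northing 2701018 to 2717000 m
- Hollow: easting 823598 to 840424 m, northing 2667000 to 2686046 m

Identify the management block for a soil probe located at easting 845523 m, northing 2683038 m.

The point has easting = 845523 and northing = 2683038.
Only Draw satisfies 840424 ≤ easting ≤ 847000 and 2667000 ≤ northing ≤ 2686046.

Draw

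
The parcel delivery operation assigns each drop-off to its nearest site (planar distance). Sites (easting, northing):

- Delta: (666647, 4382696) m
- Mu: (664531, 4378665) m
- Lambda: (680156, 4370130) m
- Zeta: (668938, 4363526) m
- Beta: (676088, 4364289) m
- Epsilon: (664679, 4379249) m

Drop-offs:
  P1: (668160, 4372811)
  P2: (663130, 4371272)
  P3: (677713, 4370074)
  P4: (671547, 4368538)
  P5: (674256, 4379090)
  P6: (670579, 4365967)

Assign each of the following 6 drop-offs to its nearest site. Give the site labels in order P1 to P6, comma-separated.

P1 → Mu (d²=47438957.00)
P2 → Mu (d²=56619250.00)
P3 → Lambda (d²=5971385.00)
P4 → Zeta (d²=31927025.00)
P5 → Delta (d²=70900117.00)
P6 → Zeta (d²=8651362.00)

Mu, Mu, Lambda, Zeta, Delta, Zeta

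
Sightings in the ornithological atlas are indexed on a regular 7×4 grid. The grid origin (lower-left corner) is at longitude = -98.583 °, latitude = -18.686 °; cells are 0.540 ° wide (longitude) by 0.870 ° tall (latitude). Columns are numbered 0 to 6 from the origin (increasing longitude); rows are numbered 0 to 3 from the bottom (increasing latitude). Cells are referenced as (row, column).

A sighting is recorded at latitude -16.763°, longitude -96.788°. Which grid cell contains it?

Column index: ⌊(-96.788 − -98.583) / 0.540⌋ = ⌊3.324⌋ = 3
Row offset from origin: ⌊(-16.763 − -18.686) / 0.870⌋ = ⌊2.210⌋ = 2 → row 2

(2, 3)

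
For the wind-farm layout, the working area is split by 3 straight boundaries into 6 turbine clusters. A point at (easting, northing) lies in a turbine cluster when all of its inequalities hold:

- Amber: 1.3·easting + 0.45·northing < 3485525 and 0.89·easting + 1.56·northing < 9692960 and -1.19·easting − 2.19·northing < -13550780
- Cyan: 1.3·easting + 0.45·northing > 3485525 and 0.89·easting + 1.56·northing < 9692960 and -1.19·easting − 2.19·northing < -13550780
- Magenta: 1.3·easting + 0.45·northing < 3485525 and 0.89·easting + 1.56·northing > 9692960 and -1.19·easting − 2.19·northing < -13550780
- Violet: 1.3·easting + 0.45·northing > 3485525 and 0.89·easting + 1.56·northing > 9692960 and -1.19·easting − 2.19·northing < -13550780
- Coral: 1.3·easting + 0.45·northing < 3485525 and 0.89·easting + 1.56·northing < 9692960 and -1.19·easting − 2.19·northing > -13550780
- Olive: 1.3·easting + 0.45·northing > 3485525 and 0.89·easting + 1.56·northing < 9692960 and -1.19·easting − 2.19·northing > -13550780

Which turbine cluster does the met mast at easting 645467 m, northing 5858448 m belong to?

1.3·645467 + 0.45·5858448 = 3475408.700, which is < 3485525
0.89·645467 + 1.56·5858448 = 9713644.510, which is > 9692960
-1.19·645467 − 2.19·5858448 = -13598106.850, which is < -13550780
This sign pattern matches Magenta.

Magenta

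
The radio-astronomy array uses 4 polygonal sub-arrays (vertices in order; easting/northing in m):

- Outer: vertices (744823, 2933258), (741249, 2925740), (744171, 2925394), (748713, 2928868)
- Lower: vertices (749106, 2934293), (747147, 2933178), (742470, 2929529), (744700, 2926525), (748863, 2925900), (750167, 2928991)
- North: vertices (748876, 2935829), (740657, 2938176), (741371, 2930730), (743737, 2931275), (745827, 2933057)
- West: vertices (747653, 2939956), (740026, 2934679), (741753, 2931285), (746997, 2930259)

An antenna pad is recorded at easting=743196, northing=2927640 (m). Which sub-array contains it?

Cast a ray rightward from (743196, 2927640). For each polygon, the edges (by vertex number in listed order) whose endpoints lie on opposite sides of northing = 2927640, where each meets that height, and whether that is right or left of the point:
Outer: 1–2 at easting≈742152.2 (left), 3–4 at easting≈747107.5 (right) → 1 crossing.
Lower: 3–4 at easting≈743872.3 (right), 5–6 at easting≈749597.1 (right) → 2 crossings.
North: no edge straddles that height → 0 crossings.
West: no edge straddles that height → 0 crossings.
Only Outer has an odd count, so the point is inside Outer.

Outer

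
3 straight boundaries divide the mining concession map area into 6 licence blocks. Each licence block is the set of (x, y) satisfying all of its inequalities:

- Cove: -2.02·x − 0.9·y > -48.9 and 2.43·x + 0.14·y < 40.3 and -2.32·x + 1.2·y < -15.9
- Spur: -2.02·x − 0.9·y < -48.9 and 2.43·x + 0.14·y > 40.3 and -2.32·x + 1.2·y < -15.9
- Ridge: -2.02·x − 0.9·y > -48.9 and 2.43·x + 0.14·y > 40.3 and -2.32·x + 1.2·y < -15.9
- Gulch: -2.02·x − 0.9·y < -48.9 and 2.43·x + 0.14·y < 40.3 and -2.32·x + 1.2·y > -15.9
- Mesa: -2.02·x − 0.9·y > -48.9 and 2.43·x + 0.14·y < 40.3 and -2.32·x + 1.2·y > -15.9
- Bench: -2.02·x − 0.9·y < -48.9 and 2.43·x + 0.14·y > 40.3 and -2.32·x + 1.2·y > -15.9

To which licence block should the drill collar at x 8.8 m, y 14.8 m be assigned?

-2.02·8.8 − 0.9·14.8 = -31.096, which is > -48.9
2.43·8.8 + 0.14·14.8 = 23.456, which is < 40.3
-2.32·8.8 + 1.2·14.8 = -2.656, which is > -15.9
This sign pattern matches Mesa.

Mesa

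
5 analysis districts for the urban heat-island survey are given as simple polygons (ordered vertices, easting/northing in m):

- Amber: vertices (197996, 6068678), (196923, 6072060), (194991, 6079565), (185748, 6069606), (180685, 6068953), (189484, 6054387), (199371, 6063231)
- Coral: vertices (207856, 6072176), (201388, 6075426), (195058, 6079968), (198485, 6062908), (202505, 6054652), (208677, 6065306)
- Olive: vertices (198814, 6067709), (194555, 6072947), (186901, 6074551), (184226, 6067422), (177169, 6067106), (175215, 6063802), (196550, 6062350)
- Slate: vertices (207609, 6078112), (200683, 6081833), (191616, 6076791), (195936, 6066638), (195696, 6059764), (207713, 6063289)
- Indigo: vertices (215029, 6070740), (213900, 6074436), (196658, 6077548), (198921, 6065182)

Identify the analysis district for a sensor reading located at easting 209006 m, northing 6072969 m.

Cast a ray rightward from (209006, 6072969). For each polygon, the edges (by vertex number in listed order) whose endpoints lie on opposite sides of northing = 6072969, where each meets that height, and whether that is right or left of the point:
Amber: 2–3 at easting≈196689.0 (left), 3–4 at easting≈188869.2 (left) → 0 crossings.
Coral: 1–2 at easting≈206277.8 (left), 3–4 at easting≈196464.0 (left) → 0 crossings.
Olive: 2–3 at easting≈194450.0 (left), 3–4 at easting≈186307.4 (left) → 0 crossings.
Slate: 3–4 at easting≈193242.2 (left), 6–1 at easting≈207645.1 (left) → 0 crossings.
Indigo: 1–2 at easting≈214348.1 (right), 3–4 at easting≈197496.0 (left) → 1 crossing.
Only Indigo has an odd count, so the point is inside Indigo.

Indigo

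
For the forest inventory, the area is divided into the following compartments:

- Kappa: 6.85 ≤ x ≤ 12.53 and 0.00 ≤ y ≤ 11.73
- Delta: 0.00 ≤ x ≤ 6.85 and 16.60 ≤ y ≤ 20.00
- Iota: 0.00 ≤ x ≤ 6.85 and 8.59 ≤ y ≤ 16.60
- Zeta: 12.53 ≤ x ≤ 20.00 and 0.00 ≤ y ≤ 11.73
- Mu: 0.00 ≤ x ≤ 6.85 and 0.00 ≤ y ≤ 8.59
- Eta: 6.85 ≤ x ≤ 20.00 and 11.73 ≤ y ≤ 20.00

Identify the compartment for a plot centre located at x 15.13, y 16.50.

Eta

The point has x = 15.13 and y = 16.50.
Only Eta satisfies 6.85 ≤ x ≤ 20.00 and 11.73 ≤ y ≤ 20.00.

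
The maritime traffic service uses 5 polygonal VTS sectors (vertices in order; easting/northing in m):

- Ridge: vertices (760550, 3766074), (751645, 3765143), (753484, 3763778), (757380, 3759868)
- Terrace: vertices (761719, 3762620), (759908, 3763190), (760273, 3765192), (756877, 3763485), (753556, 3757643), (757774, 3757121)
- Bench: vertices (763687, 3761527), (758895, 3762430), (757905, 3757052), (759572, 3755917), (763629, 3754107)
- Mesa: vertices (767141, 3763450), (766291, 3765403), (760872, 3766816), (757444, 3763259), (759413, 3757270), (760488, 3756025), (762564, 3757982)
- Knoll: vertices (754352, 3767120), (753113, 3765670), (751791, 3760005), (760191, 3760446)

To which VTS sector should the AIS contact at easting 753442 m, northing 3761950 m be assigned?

Cast a ray rightward from (753442, 3761950). For each polygon, the edges (by vertex number in listed order) whose endpoints lie on opposite sides of northing = 3761950, where each meets that height, and whether that is right or left of the point:
Ridge: 3–4 at easting≈755305.5 (right), 4–1 at easting≈758443.5 (right) → 2 crossings.
Terrace: 4–5 at easting≈756004.4 (right), 6–1 at easting≈761238.3 (right) → 2 crossings.
Bench: 1–2 at easting≈761442.2 (right), 2–3 at easting≈758806.6 (right) → 2 crossings.
Mesa: 4–5 at easting≈757874.4 (right), 7–1 at easting≈765885.4 (right) → 2 crossings.
Knoll: 2–3 at easting≈752244.9 (left), 4–1 at easting≈758875.2 (right) → 1 crossing.
Only Knoll has an odd count, so the point is inside Knoll.

Knoll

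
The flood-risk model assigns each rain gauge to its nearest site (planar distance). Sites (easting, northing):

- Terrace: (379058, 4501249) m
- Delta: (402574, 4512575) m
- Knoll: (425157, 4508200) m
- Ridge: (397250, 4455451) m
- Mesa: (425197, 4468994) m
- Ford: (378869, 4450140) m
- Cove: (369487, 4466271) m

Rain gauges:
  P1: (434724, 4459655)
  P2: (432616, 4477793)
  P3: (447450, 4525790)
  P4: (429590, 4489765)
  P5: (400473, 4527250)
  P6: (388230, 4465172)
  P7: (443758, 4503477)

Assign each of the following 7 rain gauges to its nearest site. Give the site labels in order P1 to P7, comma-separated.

P1 → Mesa (d²=177980650.00)
P2 → Mesa (d²=132463962.00)
P3 → Knoll (d²=806385949.00)
P4 → Knoll (d²=359500714.00)
P5 → Delta (d²=219769826.00)
P6 → Ridge (d²=175858241.00)
P7 → Knoll (d²=368303930.00)

Mesa, Mesa, Knoll, Knoll, Delta, Ridge, Knoll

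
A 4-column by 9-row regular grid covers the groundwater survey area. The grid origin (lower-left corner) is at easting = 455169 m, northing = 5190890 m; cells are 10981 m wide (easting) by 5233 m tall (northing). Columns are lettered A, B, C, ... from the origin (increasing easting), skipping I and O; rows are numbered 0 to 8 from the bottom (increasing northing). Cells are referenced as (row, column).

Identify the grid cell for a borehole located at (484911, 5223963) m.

(6, C)

Column index: ⌊(484911 − 455169) / 10981⌋ = ⌊2.708⌋ = 2 → column C
Row offset from origin: ⌊(5223963 − 5190890) / 5233⌋ = ⌊6.320⌋ = 6 → row 6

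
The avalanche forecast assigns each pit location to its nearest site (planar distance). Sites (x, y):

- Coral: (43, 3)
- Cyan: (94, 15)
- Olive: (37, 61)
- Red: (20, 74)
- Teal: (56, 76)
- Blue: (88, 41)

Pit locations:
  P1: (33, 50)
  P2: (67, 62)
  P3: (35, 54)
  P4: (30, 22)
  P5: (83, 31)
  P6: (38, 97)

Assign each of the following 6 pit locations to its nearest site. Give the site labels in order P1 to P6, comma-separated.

P1 → Olive (d²=137.00)
P2 → Teal (d²=317.00)
P3 → Olive (d²=53.00)
P4 → Coral (d²=530.00)
P5 → Blue (d²=125.00)
P6 → Teal (d²=765.00)

Olive, Teal, Olive, Coral, Blue, Teal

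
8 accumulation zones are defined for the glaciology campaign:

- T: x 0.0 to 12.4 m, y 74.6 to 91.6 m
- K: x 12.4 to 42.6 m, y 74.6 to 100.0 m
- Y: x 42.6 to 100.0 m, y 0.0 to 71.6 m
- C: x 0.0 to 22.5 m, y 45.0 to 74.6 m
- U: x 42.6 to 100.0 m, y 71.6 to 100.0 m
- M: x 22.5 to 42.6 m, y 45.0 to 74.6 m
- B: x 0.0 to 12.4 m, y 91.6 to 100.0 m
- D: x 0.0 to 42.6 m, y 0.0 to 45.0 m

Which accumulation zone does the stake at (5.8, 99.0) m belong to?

The point has x = 5.8 and y = 99.0.
Only B satisfies 0.0 ≤ x ≤ 12.4 and 91.6 ≤ y ≤ 100.0.

B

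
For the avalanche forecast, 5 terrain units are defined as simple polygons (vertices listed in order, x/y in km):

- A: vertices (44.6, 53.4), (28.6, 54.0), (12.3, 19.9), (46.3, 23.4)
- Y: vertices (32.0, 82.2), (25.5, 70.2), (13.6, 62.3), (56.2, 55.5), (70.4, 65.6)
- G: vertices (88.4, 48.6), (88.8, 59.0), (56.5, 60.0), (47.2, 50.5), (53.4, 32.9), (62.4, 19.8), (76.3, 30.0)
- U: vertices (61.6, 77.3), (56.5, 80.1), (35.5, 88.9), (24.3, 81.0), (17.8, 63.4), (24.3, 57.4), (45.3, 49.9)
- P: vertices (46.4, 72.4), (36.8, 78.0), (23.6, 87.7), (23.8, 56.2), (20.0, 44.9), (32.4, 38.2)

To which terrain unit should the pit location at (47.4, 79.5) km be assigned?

U

Cast a ray rightward from (47.4, 79.5). For each polygon, the edges (by vertex number in listed order) whose endpoints lie on opposite sides of y = 79.5, where each meets that height, and whether that is right or left of the point:
A: no edge straddles that height → 0 crossings.
Y: 1–2 at x≈30.54 (left), 5–1 at x≈38.25 (left) → 0 crossings.
G: no edge straddles that height → 0 crossings.
U: 1–2 at x≈57.59 (right), 4–5 at x≈23.75 (left) → 1 crossing.
P: 2–3 at x≈34.76 (left), 3–4 at x≈23.65 (left) → 0 crossings.
Only U has an odd count, so the point is inside U.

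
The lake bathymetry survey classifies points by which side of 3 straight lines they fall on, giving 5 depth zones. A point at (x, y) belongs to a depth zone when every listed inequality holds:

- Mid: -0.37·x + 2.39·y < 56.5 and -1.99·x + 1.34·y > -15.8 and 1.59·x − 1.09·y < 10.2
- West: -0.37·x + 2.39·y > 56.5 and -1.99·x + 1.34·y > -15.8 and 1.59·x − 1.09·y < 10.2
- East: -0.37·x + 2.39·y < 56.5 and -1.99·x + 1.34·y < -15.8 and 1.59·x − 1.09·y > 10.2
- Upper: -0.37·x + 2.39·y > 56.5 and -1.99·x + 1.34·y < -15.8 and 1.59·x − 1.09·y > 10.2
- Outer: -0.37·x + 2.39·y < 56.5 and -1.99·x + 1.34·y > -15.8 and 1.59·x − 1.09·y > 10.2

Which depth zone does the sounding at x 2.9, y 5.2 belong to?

-0.37·2.9 + 2.39·5.2 = 11.355, which is < 56.5
-1.99·2.9 + 1.34·5.2 = 1.197, which is > -15.8
1.59·2.9 − 1.09·5.2 = -1.057, which is < 10.2
This sign pattern matches Mid.

Mid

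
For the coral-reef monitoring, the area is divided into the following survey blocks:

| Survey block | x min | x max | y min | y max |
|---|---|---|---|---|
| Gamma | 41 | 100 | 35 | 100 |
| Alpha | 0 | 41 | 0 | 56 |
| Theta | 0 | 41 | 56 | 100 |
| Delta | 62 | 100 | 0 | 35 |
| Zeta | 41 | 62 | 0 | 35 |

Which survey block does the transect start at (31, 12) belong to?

Alpha

The point has x = 31 and y = 12.
Only Alpha satisfies 0 ≤ x ≤ 41 and 0 ≤ y ≤ 56.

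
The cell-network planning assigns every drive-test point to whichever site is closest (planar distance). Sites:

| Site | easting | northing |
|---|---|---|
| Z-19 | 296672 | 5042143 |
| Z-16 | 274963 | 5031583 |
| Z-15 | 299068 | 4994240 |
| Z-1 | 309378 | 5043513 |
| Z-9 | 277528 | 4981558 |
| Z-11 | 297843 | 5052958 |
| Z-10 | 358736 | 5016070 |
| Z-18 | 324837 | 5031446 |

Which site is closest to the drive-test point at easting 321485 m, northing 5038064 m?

Z-18

Squared distances to each site:
Z-19: 632323210.000; Z-16: 2206299845.000; Z-15: 2423064865.000; Z-1: 176271050.000; Z-9: 5125145885.000; Z-11: 780775400.000; Z-10: 1871373037.000; Z-18: 55033828.000.
Minimum at Z-18.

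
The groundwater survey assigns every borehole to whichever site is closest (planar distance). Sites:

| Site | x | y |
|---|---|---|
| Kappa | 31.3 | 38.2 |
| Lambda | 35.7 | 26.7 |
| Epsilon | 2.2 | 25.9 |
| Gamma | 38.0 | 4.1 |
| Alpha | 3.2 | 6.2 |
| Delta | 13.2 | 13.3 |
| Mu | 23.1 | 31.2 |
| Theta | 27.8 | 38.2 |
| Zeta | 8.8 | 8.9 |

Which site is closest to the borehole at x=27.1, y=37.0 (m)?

Theta

Squared distances to each site:
Kappa: 19.080; Lambda: 180.050; Epsilon: 743.220; Gamma: 1201.220; Alpha: 1519.850; Delta: 754.900; Mu: 49.640; Theta: 1.930; Zeta: 1124.500.
Minimum at Theta.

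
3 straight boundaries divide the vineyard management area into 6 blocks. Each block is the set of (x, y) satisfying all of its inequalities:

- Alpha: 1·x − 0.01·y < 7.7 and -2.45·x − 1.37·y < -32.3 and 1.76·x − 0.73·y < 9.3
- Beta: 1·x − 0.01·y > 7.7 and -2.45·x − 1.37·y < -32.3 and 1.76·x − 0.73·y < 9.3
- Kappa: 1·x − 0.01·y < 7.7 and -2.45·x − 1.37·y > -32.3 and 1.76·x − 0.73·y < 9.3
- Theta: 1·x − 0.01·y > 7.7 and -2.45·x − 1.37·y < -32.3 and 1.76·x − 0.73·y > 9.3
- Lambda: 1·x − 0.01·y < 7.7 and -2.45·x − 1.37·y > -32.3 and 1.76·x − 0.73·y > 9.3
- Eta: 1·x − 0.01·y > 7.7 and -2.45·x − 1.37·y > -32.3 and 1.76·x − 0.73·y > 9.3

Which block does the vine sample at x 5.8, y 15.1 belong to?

Alpha

1·5.8 − 0.01·15.1 = 5.649, which is < 7.7
-2.45·5.8 − 1.37·15.1 = -34.897, which is < -32.3
1.76·5.8 − 0.73·15.1 = -0.815, which is < 9.3
This sign pattern matches Alpha.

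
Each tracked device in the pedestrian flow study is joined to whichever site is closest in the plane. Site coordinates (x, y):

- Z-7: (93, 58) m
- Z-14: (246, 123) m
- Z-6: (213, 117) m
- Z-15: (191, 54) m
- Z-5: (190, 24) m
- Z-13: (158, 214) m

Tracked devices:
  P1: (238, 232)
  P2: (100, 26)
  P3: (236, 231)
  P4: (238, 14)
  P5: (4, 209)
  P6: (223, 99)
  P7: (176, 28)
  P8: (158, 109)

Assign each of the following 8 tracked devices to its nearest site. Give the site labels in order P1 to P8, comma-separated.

Z-13, Z-7, Z-13, Z-5, Z-13, Z-6, Z-5, Z-6

P1 → Z-13 (d²=6724.00)
P2 → Z-7 (d²=1073.00)
P3 → Z-13 (d²=6373.00)
P4 → Z-5 (d²=2404.00)
P5 → Z-13 (d²=23741.00)
P6 → Z-6 (d²=424.00)
P7 → Z-5 (d²=212.00)
P8 → Z-6 (d²=3089.00)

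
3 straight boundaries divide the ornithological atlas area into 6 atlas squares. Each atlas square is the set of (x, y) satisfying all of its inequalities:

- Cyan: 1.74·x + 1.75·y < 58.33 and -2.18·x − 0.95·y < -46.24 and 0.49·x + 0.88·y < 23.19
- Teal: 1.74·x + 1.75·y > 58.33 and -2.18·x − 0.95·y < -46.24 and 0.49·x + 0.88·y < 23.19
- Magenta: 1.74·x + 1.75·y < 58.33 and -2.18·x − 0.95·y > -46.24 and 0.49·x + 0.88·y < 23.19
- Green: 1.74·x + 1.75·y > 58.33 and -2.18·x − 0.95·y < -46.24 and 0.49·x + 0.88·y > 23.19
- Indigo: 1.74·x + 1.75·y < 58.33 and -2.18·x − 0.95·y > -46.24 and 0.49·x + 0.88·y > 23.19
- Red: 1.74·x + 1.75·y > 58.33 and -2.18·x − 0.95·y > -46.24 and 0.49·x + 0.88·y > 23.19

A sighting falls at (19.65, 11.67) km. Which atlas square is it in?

Cyan

1.74·19.65 + 1.75·11.67 = 54.613, which is < 58.33
-2.18·19.65 − 0.95·11.67 = -53.924, which is < -46.24
0.49·19.65 + 0.88·11.67 = 19.898, which is < 23.19
This sign pattern matches Cyan.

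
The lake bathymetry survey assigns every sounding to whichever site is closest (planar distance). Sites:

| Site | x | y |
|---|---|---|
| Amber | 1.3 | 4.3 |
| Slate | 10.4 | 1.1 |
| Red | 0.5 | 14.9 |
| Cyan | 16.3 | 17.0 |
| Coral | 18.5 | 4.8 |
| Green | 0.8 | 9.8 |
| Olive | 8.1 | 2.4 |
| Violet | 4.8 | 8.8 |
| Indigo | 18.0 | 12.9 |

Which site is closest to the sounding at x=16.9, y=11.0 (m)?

Squared distances to each site:
Amber: 288.250; Slate: 140.260; Red: 284.170; Cyan: 36.360; Coral: 41.000; Green: 260.650; Olive: 151.400; Violet: 151.250; Indigo: 4.820.
Minimum at Indigo.

Indigo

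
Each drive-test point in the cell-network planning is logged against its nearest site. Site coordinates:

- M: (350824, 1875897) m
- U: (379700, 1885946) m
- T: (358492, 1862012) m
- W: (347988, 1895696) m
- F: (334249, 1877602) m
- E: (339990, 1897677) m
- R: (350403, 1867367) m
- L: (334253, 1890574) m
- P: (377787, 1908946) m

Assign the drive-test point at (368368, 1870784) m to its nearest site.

Squared distances to each site:
M: 333934705.000; U: 358300468.000; T: 174483360.000; W: 1035952144.000; F: 1210591285.000; E: 1528544333.000; R: 334417114.000; L: 1555477325.000; P: 1545055805.000.
Minimum at T.

T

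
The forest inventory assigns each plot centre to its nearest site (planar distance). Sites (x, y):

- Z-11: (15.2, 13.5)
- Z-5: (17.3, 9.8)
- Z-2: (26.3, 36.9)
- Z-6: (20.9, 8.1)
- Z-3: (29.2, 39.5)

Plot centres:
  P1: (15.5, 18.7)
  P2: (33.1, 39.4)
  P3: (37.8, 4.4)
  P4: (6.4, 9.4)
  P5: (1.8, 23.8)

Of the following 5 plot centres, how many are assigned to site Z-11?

P1 → Z-11
P2 → Z-3
P3 → Z-6
P4 → Z-11
P5 → Z-11
3 of the 5 go to Z-11.

3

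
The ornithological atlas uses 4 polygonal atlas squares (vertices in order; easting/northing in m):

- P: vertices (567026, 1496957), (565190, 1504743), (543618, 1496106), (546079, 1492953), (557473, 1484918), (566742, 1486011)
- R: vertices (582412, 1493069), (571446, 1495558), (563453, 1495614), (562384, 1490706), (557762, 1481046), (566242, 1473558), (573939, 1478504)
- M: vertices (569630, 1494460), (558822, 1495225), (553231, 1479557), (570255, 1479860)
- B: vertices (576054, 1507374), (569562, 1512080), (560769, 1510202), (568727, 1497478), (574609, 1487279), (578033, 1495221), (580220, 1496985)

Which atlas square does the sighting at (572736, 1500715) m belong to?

B

Cast a ray rightward from (572736, 1500715). For each polygon, the edges (by vertex number in listed order) whose endpoints lie on opposite sides of northing = 1500715, where each meets that height, and whether that is right or left of the point:
P: 1–2 at easting≈566139.8 (left), 2–3 at easting≈555129.6 (left) → 0 crossings.
R: no edge straddles that height → 0 crossings.
M: no edge straddles that height → 0 crossings.
B: 3–4 at easting≈566702.5 (left), 7–1 at easting≈578724.3 (right) → 1 crossing.
Only B has an odd count, so the point is inside B.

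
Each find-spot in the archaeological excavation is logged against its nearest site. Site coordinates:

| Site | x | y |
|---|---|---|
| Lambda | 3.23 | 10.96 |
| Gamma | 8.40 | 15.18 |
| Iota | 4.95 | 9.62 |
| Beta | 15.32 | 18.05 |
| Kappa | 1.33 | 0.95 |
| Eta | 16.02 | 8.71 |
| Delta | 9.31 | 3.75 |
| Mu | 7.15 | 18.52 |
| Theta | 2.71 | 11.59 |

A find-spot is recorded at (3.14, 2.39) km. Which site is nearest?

Kappa

Squared distances to each site:
Lambda: 73.453; Gamma: 191.252; Iota: 55.549; Beta: 393.588; Kappa: 5.350; Eta: 205.837; Delta: 39.919; Mu: 276.257; Theta: 84.825.
Minimum at Kappa.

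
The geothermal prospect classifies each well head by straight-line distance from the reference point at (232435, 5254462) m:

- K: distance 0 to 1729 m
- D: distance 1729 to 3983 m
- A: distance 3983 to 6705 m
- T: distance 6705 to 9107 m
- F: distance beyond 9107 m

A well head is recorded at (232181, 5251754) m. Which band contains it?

D

Distance = √((232181−232435)² + (5251754−5254462)²) = √(64516.000 + 7333264.000) = 2719.886 m.
1729 ≤ 2719.886 < 3983 → D.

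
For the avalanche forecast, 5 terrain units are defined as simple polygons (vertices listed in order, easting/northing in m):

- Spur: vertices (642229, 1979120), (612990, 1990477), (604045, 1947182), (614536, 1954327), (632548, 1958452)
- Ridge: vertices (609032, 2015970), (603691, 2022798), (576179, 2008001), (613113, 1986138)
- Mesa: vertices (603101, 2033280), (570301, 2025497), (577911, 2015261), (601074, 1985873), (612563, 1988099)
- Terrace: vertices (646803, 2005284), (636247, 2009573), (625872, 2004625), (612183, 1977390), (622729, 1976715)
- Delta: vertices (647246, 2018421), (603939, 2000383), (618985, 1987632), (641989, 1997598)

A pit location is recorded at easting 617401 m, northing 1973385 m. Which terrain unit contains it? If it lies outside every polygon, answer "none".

Cast a ray rightward from (617401, 1973385). For each polygon, the edges (by vertex number in listed order) whose endpoints lie on opposite sides of northing = 1973385, where each meets that height, and whether that is right or left of the point:
Spur: 2–3 at easting≈609458.7 (left), 5–1 at easting≈639542.7 (right) → 1 crossing.
Ridge: no edge straddles that height → 0 crossings.
Mesa: no edge straddles that height → 0 crossings.
Terrace: no edge straddles that height → 0 crossings.
Delta: no edge straddles that height → 0 crossings.
Only Spur has an odd count, so the point is inside Spur.

Spur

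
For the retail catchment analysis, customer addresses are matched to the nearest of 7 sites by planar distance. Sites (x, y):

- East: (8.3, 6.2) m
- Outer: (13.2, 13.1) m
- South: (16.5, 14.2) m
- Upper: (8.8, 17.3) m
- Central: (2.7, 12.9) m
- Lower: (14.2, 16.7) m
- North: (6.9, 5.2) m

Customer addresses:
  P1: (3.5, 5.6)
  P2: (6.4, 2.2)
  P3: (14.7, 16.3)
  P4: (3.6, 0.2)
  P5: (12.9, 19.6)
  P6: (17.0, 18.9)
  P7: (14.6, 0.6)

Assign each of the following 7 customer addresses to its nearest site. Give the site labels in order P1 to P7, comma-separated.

P1 → North (d²=11.72)
P2 → North (d²=9.25)
P3 → Lower (d²=0.41)
P4 → North (d²=35.89)
P5 → Lower (d²=10.10)
P6 → Lower (d²=12.68)
P7 → East (d²=71.05)

North, North, Lower, North, Lower, Lower, East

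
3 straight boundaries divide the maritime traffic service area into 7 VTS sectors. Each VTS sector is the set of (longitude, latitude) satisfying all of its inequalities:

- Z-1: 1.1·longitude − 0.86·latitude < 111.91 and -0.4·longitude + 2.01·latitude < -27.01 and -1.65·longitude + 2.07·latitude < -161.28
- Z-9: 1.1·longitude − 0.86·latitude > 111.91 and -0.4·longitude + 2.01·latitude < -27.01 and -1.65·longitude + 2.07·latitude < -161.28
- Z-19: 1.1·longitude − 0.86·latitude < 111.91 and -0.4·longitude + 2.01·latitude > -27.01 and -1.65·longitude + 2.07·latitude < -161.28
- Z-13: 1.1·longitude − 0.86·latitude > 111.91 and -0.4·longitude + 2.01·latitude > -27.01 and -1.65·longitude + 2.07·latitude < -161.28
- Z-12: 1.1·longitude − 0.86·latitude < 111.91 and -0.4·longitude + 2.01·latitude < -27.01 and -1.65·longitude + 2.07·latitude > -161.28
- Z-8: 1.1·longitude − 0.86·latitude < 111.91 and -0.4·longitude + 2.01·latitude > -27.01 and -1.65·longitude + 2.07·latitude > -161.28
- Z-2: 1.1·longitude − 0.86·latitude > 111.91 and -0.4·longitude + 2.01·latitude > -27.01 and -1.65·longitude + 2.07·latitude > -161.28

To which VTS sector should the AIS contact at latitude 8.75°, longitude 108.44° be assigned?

1.1·108.44 − 0.86·8.75 = 111.759, which is < 111.91
-0.4·108.44 + 2.01·8.75 = -25.789, which is > -27.01
-1.65·108.44 + 2.07·8.75 = -160.813, which is > -161.28
This sign pattern matches Z-8.

Z-8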